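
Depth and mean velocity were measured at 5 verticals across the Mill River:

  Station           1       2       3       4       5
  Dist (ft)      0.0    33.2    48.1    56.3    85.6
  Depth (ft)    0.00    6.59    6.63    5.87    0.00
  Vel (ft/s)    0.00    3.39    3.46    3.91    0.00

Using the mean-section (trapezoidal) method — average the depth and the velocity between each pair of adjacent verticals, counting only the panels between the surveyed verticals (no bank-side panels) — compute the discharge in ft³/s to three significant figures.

Panel 1-2: Δb = 33.2 ft, d̄ = (0.00+6.59)/2 = 3.295, v̄ = (0.00+3.39)/2 = 1.695 → q = 33.2×3.295×1.695 = 185.4 ft³/s
Panel 2-3: Δb = 14.9 ft, d̄ = (6.59+6.63)/2 = 6.61, v̄ = (3.39+3.46)/2 = 3.425 → q = 14.9×6.61×3.425 = 337.3 ft³/s
Panel 3-4: Δb = 8.2 ft, d̄ = (6.63+5.87)/2 = 6.25, v̄ = (3.46+3.91)/2 = 3.685 → q = 8.2×6.25×3.685 = 188.9 ft³/s
Panel 4-5: Δb = 29.3 ft, d̄ = (5.87+0.00)/2 = 2.935, v̄ = (3.91+0.00)/2 = 1.955 → q = 29.3×2.935×1.955 = 168.1 ft³/s
Q = Σ q = 879.7 ft³/s

880 ft³/s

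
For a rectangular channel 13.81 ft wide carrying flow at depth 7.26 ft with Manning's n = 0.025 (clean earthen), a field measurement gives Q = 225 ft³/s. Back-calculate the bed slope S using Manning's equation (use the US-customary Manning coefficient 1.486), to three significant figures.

0.000264

A = b·y = 13.81 × 7.26 = 100.3 ft²
P = b + 2y = 13.81 + 2×7.26 = 28.33 ft
R = A/P = 100.3/28.33 = 3.539 ft
S = (Q·n / (1.486·A·R^(2/3)))² = (225×0.025 / (1.486×100.3×2.322))² = 0.0002643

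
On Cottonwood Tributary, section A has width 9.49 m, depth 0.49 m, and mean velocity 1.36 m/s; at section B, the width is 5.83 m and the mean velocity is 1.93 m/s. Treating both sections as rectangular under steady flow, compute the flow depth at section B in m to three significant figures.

Q = A₁V₁ = (9.49×0.49) × 1.36 = 6.324 m³/s
d₂ = Q/(b₂ V₂) = 6.324/(5.83×1.93) = 0.5621 m

0.562 m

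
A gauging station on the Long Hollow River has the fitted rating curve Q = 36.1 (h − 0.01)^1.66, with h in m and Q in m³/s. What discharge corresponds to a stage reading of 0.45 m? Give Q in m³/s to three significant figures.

9.24 m³/s

Q = 36.1 × (0.45 − 0.01)^1.66 = 36.1 × 0.44^1.66 = 9.239 m³/s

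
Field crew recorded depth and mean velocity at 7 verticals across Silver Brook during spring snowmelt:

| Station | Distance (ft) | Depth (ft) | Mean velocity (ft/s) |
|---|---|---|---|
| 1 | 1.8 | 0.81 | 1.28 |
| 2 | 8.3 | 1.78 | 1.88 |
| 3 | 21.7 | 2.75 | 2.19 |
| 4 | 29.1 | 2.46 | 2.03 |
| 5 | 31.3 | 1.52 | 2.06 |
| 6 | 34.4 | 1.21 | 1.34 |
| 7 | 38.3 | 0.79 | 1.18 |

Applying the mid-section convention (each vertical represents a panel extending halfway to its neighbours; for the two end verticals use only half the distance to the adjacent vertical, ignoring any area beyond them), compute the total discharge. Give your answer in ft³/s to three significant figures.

139 ft³/s

w_1 = (8.3 − 1.8)/2 = 3.25 ft; q_1 = 1.28 × 0.81 × 3.25 = 3.370 ft³/s
w_2 = (21.7 − 1.8)/2 = 9.95 ft; q_2 = 1.88 × 1.78 × 9.95 = 33.30 ft³/s
w_3 = (29.1 − 8.3)/2 = 10.4 ft; q_3 = 2.19 × 2.75 × 10.4 = 62.63 ft³/s
w_4 = (31.3 − 21.7)/2 = 4.8 ft; q_4 = 2.03 × 2.46 × 4.8 = 23.97 ft³/s
w_5 = (34.4 − 29.1)/2 = 2.65 ft; q_5 = 2.06 × 1.52 × 2.65 = 8.298 ft³/s
w_6 = (38.3 − 31.3)/2 = 3.5 ft; q_6 = 1.34 × 1.21 × 3.5 = 5.675 ft³/s
w_7 = (38.3 − 34.4)/2 = 1.95 ft; q_7 = 1.18 × 0.79 × 1.95 = 1.818 ft³/s
Q = Σ qᵢ = 139.1 ft³/s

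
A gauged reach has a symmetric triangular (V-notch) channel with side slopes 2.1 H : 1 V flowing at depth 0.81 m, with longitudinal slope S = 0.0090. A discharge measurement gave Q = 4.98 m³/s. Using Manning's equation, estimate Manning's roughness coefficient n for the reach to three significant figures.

A = z·y² = 2.1×0.81² = 1.378 m²
P = 2y√(1+z²) = 2×0.81×√(1+2.1²) = 3.768 m
R = A/P = 1.378/3.768 = 0.3657 m
n = (1/Q)·A·R^(2/3)·S^(1/2) = (1/4.98) × 1.378 × 0.5113 × 0.09487 = 0.01342

0.0134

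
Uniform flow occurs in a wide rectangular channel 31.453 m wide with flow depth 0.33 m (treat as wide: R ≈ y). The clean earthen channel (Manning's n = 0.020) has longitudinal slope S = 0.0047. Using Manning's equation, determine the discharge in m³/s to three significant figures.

17.0 m³/s

A = b·y = 31.453 × 0.33 = 10.38 m²
Wide channel: R ≈ y = 0.33 m
Q = (1/n)·A·R^(2/3)·S^(1/2) = (1/0.020) × 10.38 × 0.3300^(2/3) × 0.0047^(1/2) = 16.99 m³/s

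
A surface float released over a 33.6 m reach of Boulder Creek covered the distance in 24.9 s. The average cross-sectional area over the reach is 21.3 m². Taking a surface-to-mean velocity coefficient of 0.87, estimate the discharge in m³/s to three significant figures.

25.0 m³/s

v_surface = L / t̄ = 33.6 / 24.9 = 1.349 m/s
v_mean = 0.87 × 1.349 = 1.174 m/s
Q = A × v_mean = 21.3 × 1.174 = 25.01 m³/s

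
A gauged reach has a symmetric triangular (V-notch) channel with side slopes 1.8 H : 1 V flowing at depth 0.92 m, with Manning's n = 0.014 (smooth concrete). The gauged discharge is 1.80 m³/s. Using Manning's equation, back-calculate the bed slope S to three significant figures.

A = z·y² = 1.8×0.92² = 1.524 m²
P = 2y√(1+z²) = 2×0.92×√(1+1.8²) = 3.789 m
R = A/P = 1.524/3.789 = 0.4021 m
S = (Q·n / (1·A·R^(2/3)))² = (1.80×0.014 / (1×1.524×0.5448))² = 0.0009218

0.000922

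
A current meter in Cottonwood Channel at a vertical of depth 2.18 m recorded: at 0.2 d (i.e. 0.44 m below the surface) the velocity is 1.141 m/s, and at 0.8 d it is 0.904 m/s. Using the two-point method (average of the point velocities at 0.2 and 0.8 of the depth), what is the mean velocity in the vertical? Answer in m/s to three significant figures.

1.02 m/s

v̄ = (1.141 + 0.904) / 2 = 1.023 m/s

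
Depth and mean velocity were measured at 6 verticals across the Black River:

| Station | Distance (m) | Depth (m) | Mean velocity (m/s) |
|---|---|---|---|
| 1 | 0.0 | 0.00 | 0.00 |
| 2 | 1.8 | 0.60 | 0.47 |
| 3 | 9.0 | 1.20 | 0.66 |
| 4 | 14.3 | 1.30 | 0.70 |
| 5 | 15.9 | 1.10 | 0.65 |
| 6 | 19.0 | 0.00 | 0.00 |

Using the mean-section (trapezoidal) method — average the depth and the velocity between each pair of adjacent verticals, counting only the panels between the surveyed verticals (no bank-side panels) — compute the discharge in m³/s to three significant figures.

Panel 1-2: Δb = 1.8 m, d̄ = (0.00+0.60)/2 = 0.3, v̄ = (0.00+0.47)/2 = 0.235 → q = 1.8×0.3×0.235 = 0.1269 m³/s
Panel 2-3: Δb = 7.2 m, d̄ = (0.60+1.20)/2 = 0.9, v̄ = (0.47+0.66)/2 = 0.565 → q = 7.2×0.9×0.565 = 3.661 m³/s
Panel 3-4: Δb = 5.3 m, d̄ = (1.20+1.30)/2 = 1.25, v̄ = (0.66+0.70)/2 = 0.68 → q = 5.3×1.25×0.68 = 4.505 m³/s
Panel 4-5: Δb = 1.6 m, d̄ = (1.30+1.10)/2 = 1.2, v̄ = (0.70+0.65)/2 = 0.675 → q = 1.6×1.2×0.675 = 1.296 m³/s
Panel 5-6: Δb = 3.1 m, d̄ = (1.10+0.00)/2 = 0.55, v̄ = (0.65+0.00)/2 = 0.325 → q = 3.1×0.55×0.325 = 0.5541 m³/s
Q = Σ q = 10.14 m³/s

10.1 m³/s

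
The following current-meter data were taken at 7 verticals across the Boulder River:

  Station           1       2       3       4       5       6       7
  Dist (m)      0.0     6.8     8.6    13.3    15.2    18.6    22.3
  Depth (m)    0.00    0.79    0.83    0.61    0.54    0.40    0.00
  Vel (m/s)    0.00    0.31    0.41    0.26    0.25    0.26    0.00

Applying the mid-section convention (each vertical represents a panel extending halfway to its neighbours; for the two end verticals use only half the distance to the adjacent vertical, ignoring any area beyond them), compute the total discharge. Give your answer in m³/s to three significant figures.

w_2 = (8.6 − 0.0)/2 = 4.3 m; q_2 = 0.31 × 0.79 × 4.3 = 1.053 m³/s
w_3 = (13.3 − 6.8)/2 = 3.25 m; q_3 = 0.41 × 0.83 × 3.25 = 1.106 m³/s
w_4 = (15.2 − 8.6)/2 = 3.3 m; q_4 = 0.26 × 0.61 × 3.3 = 0.5234 m³/s
w_5 = (18.6 − 13.3)/2 = 2.65 m; q_5 = 0.25 × 0.54 × 2.65 = 0.3578 m³/s
w_6 = (22.3 − 15.2)/2 = 3.55 m; q_6 = 0.26 × 0.40 × 3.55 = 0.3692 m³/s
Stations 1, 7 contribute zero (depth or velocity is 0).
Q = Σ qᵢ = 3.409 m³/s

3.41 m³/s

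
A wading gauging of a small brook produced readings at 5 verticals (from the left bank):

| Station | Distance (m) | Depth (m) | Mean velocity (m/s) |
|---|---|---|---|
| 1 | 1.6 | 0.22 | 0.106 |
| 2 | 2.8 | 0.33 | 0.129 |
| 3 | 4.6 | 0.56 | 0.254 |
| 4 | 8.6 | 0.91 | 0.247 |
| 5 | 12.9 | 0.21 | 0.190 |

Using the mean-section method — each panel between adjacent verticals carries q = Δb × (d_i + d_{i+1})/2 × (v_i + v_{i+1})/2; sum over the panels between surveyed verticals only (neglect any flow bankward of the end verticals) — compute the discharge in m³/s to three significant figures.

Panel 1-2: Δb = 1.2 m, d̄ = (0.22+0.33)/2 = 0.275, v̄ = (0.106+0.129)/2 = 0.1175 → q = 1.2×0.275×0.1175 = 0.03878 m³/s
Panel 2-3: Δb = 1.8 m, d̄ = (0.33+0.56)/2 = 0.445, v̄ = (0.129+0.254)/2 = 0.1915 → q = 1.8×0.445×0.1915 = 0.1534 m³/s
Panel 3-4: Δb = 4 m, d̄ = (0.56+0.91)/2 = 0.735, v̄ = (0.254+0.247)/2 = 0.2505 → q = 4×0.735×0.2505 = 0.7365 m³/s
Panel 4-5: Δb = 4.3 m, d̄ = (0.91+0.21)/2 = 0.56, v̄ = (0.247+0.190)/2 = 0.2185 → q = 4.3×0.56×0.2185 = 0.5261 m³/s
Q = Σ q = 1.455 m³/s

1.45 m³/s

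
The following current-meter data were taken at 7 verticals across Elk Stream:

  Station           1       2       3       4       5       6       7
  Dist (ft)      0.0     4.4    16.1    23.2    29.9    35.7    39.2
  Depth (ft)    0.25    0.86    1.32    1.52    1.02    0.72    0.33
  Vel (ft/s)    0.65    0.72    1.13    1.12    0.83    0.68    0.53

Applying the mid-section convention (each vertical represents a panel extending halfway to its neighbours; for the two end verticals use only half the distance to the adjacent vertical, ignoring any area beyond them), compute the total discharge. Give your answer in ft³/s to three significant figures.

w_1 = (4.4 − 0.0)/2 = 2.2 ft; q_1 = 0.65 × 0.25 × 2.2 = 0.3575 ft³/s
w_2 = (16.1 − 0.0)/2 = 8.05 ft; q_2 = 0.72 × 0.86 × 8.05 = 4.985 ft³/s
w_3 = (23.2 − 4.4)/2 = 9.4 ft; q_3 = 1.13 × 1.32 × 9.4 = 14.02 ft³/s
w_4 = (29.9 − 16.1)/2 = 6.9 ft; q_4 = 1.12 × 1.52 × 6.9 = 11.75 ft³/s
w_5 = (35.7 − 23.2)/2 = 6.25 ft; q_5 = 0.83 × 1.02 × 6.25 = 5.291 ft³/s
w_6 = (39.2 − 29.9)/2 = 4.65 ft; q_6 = 0.68 × 0.72 × 4.65 = 2.277 ft³/s
w_7 = (39.2 − 35.7)/2 = 1.75 ft; q_7 = 0.53 × 0.33 × 1.75 = 0.3061 ft³/s
Q = Σ qᵢ = 38.98 ft³/s

39.0 ft³/s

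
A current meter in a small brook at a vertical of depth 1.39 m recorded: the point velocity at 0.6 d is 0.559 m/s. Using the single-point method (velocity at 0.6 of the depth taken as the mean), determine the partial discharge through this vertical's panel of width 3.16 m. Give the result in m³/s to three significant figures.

v̄ = v₀.₆ = 0.559 m/s
q = v̄ × d × w = 0.5590 × 1.39 × 3.16 = 2.455 m³/s

2.46 m³/s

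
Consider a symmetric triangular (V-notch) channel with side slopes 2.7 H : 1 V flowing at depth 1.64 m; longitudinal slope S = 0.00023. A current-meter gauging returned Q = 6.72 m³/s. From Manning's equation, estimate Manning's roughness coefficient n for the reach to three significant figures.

A = z·y² = 2.7×1.64² = 7.262 m²
P = 2y√(1+z²) = 2×1.64×√(1+2.7²) = 9.444 m
R = A/P = 7.262/9.444 = 0.7690 m
n = (1/Q)·A·R^(2/3)·S^(1/2) = (1/6.72) × 7.262 × 0.8393 × 0.01517 = 0.01376

0.0138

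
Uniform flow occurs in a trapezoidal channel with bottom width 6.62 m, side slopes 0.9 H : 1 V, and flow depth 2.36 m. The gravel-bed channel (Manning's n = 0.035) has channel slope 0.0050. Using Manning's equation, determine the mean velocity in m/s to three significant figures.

2.75 m/s

A = (b + z·y)·y = (6.62 + 0.9×2.36)×2.36 = 20.64 m²
P = b + 2y√(1+z²) = 6.62 + 2×2.36×√(1+0.9²) = 12.97 m
R = A/P = 20.64/12.97 = 1.591 m
Q = (1/n)·A·R^(2/3)·S^(1/2) = (1/0.035) × 20.64 × 1.591^(2/3) × 0.0050^(1/2) = 56.82 m³/s
V = Q/A = 56.82/20.64 = 2.753 m/s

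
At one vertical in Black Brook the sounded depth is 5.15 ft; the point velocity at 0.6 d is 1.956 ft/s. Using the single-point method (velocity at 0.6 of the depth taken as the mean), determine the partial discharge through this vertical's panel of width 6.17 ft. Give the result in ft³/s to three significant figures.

v̄ = v₀.₆ = 1.956 ft/s
q = v̄ × d × w = 1.956 × 5.15 × 6.17 = 62.15 ft³/s

62.2 ft³/s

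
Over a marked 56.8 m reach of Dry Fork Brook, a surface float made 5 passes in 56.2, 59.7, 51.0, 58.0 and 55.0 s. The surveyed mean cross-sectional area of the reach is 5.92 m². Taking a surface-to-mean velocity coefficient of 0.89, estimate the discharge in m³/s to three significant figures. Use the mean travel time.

5.35 m³/s

t̄ = (56.2 + 59.7 + 51.0 + 58.0 + 55.0) / 5 = 55.98 s
v_surface = L / t̄ = 56.8 / 55.98 = 1.015 m/s
v_mean = 0.89 × 1.015 = 0.9030 m/s
Q = A × v_mean = 5.92 × 0.9030 = 5.346 m³/s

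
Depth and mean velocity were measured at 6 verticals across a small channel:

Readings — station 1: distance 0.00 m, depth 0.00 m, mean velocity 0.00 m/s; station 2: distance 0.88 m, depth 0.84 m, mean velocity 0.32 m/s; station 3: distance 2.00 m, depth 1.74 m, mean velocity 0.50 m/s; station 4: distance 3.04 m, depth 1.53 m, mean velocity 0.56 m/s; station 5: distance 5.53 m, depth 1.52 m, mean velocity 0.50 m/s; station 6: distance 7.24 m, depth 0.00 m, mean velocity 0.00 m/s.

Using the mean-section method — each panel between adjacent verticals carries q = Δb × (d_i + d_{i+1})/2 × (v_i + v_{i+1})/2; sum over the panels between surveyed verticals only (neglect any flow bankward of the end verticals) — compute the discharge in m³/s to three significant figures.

Panel 1-2: Δb = 0.88 m, d̄ = (0.00+0.84)/2 = 0.42, v̄ = (0.00+0.32)/2 = 0.16 → q = 0.88×0.42×0.16 = 0.05914 m³/s
Panel 2-3: Δb = 1.12 m, d̄ = (0.84+1.74)/2 = 1.29, v̄ = (0.32+0.50)/2 = 0.41 → q = 1.12×1.29×0.41 = 0.5924 m³/s
Panel 3-4: Δb = 1.04 m, d̄ = (1.74+1.53)/2 = 1.635, v̄ = (0.50+0.56)/2 = 0.53 → q = 1.04×1.635×0.53 = 0.9012 m³/s
Panel 4-5: Δb = 2.49 m, d̄ = (1.53+1.52)/2 = 1.525, v̄ = (0.56+0.50)/2 = 0.53 → q = 2.49×1.525×0.53 = 2.013 m³/s
Panel 5-6: Δb = 1.71 m, d̄ = (1.52+0.00)/2 = 0.76, v̄ = (0.50+0.00)/2 = 0.25 → q = 1.71×0.76×0.25 = 0.3249 m³/s
Q = Σ q = 3.890 m³/s

3.89 m³/s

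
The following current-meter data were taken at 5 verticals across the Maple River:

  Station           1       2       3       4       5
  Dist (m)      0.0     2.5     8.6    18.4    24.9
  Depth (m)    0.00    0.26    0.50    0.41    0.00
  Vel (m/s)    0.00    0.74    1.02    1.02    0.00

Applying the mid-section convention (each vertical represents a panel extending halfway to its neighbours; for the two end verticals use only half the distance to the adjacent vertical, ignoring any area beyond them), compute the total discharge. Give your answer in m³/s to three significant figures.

8.29 m³/s

w_2 = (8.6 − 0.0)/2 = 4.3 m; q_2 = 0.74 × 0.26 × 4.3 = 0.8273 m³/s
w_3 = (18.4 − 2.5)/2 = 7.95 m; q_3 = 1.02 × 0.50 × 7.95 = 4.055 m³/s
w_4 = (24.9 − 8.6)/2 = 8.15 m; q_4 = 1.02 × 0.41 × 8.15 = 3.408 m³/s
Stations 1, 5 contribute zero (depth or velocity is 0).
Q = Σ qᵢ = 8.290 m³/s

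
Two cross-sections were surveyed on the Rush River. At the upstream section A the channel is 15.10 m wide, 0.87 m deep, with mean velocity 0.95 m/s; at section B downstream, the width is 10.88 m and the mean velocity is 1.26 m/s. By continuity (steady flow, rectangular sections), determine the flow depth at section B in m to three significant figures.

0.910 m

Q = A₁V₁ = (15.10×0.87) × 0.95 = 12.48 m³/s
d₂ = Q/(b₂ V₂) = 12.48/(10.88×1.26) = 0.9104 m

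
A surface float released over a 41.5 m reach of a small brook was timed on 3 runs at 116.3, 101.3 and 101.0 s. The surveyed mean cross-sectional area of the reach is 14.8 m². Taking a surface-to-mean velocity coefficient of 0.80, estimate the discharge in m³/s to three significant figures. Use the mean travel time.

4.63 m³/s

t̄ = (116.3 + 101.3 + 101.0) / 3 = 106.2 s
v_surface = L / t̄ = 41.5 / 106.2 = 0.3908 m/s
v_mean = 0.80 × 0.3908 = 0.3126 m/s
Q = A × v_mean = 14.8 × 0.3126 = 4.627 m³/s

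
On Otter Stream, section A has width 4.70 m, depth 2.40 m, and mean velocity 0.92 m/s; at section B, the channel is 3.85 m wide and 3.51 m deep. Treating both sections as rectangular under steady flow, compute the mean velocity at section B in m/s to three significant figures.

0.768 m/s

Q = A₁V₁ = (4.70×2.40) × 0.92 = 10.38 m³/s
A₂ = 3.85 × 3.51 = 13.51 m²
V₂ = Q/A₂ = 10.38/13.51 = 0.7679 m/s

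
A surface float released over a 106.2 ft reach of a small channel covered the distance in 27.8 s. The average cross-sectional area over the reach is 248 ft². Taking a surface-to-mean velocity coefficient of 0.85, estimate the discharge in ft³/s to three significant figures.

805 ft³/s

v_surface = L / t̄ = 106.2 / 27.8 = 3.820 ft/s
v_mean = 0.85 × 3.820 = 3.247 ft/s
Q = A × v_mean = 248 × 3.247 = 805.3 ft³/s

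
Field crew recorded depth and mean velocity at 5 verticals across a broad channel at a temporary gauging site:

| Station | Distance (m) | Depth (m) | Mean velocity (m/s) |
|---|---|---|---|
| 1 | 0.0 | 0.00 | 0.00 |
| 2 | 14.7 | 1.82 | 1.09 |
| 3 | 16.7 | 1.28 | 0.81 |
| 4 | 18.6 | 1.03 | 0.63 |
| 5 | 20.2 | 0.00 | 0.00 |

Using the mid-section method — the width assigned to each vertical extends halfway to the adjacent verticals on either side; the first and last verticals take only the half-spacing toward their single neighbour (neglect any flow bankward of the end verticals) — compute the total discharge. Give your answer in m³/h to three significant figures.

71000 m³/h

w_2 = (16.7 − 0.0)/2 = 8.35 m; q_2 = 1.09 × 1.82 × 8.35 = 16.56 m³/s
w_3 = (18.6 − 14.7)/2 = 1.95 m; q_3 = 0.81 × 1.28 × 1.95 = 2.022 m³/s
w_4 = (20.2 − 16.7)/2 = 1.75 m; q_4 = 0.63 × 1.03 × 1.75 = 1.136 m³/s
Stations 1, 5 contribute zero (depth or velocity is 0).
Q = Σ qᵢ = 19.72 m³/s
= 19.72 × 3600 = 71000 m³/h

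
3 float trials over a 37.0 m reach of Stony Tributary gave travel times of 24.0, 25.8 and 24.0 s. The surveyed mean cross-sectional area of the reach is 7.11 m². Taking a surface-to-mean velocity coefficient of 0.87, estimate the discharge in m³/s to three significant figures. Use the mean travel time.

9.30 m³/s

t̄ = (24.0 + 25.8 + 24.0) / 3 = 24.6 s
v_surface = L / t̄ = 37.0 / 24.6 = 1.504 m/s
v_mean = 0.87 × 1.504 = 1.309 m/s
Q = A × v_mean = 7.11 × 1.309 = 9.304 m³/s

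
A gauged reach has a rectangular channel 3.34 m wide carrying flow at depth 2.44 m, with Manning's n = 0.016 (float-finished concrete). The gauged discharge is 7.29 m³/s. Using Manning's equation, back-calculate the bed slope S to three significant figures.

0.000207

A = b·y = 3.34 × 2.44 = 8.150 m²
P = b + 2y = 3.34 + 2×2.44 = 8.220 m
R = A/P = 8.150/8.220 = 0.9914 m
S = (Q·n / (1·A·R^(2/3)))² = (7.29×0.016 / (1×8.150×0.9943))² = 0.0002072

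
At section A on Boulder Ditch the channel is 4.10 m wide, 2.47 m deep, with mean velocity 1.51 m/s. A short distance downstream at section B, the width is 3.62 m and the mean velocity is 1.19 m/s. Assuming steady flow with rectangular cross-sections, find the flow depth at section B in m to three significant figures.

3.55 m

Q = A₁V₁ = (4.10×2.47) × 1.51 = 15.29 m³/s
d₂ = Q/(b₂ V₂) = 15.29/(3.62×1.19) = 3.550 m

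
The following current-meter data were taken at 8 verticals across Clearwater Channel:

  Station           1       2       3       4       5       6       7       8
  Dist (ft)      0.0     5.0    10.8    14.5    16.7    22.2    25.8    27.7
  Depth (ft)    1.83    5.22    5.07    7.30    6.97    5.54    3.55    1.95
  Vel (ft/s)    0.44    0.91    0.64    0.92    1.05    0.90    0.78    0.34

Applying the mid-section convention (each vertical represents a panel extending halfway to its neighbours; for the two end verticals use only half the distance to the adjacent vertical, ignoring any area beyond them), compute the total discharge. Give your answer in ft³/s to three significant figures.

w_1 = (5.0 − 0.0)/2 = 2.5 ft; q_1 = 0.44 × 1.83 × 2.5 = 2.013 ft³/s
w_2 = (10.8 − 0.0)/2 = 5.4 ft; q_2 = 0.91 × 5.22 × 5.4 = 25.65 ft³/s
w_3 = (14.5 − 5.0)/2 = 4.75 ft; q_3 = 0.64 × 5.07 × 4.75 = 15.41 ft³/s
w_4 = (16.7 − 10.8)/2 = 2.95 ft; q_4 = 0.92 × 7.30 × 2.95 = 19.81 ft³/s
w_5 = (22.2 − 14.5)/2 = 3.85 ft; q_5 = 1.05 × 6.97 × 3.85 = 28.18 ft³/s
w_6 = (25.8 − 16.7)/2 = 4.55 ft; q_6 = 0.90 × 5.54 × 4.55 = 22.69 ft³/s
w_7 = (27.7 − 22.2)/2 = 2.75 ft; q_7 = 0.78 × 3.55 × 2.75 = 7.615 ft³/s
w_8 = (27.7 − 25.8)/2 = 0.95 ft; q_8 = 0.34 × 1.95 × 0.95 = 0.6299 ft³/s
Q = Σ qᵢ = 122.0 ft³/s

122 ft³/s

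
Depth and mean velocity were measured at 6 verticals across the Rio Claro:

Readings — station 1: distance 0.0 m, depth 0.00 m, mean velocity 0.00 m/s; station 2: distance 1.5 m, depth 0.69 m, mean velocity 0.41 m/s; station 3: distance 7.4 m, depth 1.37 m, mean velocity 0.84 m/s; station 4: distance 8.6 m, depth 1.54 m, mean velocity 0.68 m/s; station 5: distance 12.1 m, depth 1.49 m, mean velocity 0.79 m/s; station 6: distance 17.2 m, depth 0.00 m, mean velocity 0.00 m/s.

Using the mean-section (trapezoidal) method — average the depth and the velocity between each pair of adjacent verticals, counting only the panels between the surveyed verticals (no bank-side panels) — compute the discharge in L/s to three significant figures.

10600 L/s

Panel 1-2: Δb = 1.5 m, d̄ = (0.00+0.69)/2 = 0.345, v̄ = (0.00+0.41)/2 = 0.205 → q = 1.5×0.345×0.205 = 0.1061 m³/s
Panel 2-3: Δb = 5.9 m, d̄ = (0.69+1.37)/2 = 1.03, v̄ = (0.41+0.84)/2 = 0.625 → q = 5.9×1.03×0.625 = 3.798 m³/s
Panel 3-4: Δb = 1.2 m, d̄ = (1.37+1.54)/2 = 1.455, v̄ = (0.84+0.68)/2 = 0.76 → q = 1.2×1.455×0.76 = 1.327 m³/s
Panel 4-5: Δb = 3.5 m, d̄ = (1.54+1.49)/2 = 1.515, v̄ = (0.68+0.79)/2 = 0.735 → q = 3.5×1.515×0.735 = 3.897 m³/s
Panel 5-6: Δb = 5.1 m, d̄ = (1.49+0.00)/2 = 0.745, v̄ = (0.79+0.00)/2 = 0.395 → q = 5.1×0.745×0.395 = 1.501 m³/s
Q = Σ q = 10.63 m³/s
= 10.63 × 1000 = 10630 L/s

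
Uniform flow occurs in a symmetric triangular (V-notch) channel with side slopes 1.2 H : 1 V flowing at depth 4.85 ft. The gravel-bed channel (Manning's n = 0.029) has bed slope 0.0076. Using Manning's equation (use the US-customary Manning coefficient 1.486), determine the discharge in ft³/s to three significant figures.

191 ft³/s

A = z·y² = 1.2×4.85² = 28.23 ft²
P = 2y√(1+z²) = 2×4.85×√(1+1.2²) = 15.15 ft
R = A/P = 28.23/15.15 = 1.863 ft
Q = (1.486/n)·A·R^(2/3)·S^(1/2) = (1.486/0.029) × 28.23 × 1.863^(2/3) × 0.0076^(1/2) = 190.9 ft³/s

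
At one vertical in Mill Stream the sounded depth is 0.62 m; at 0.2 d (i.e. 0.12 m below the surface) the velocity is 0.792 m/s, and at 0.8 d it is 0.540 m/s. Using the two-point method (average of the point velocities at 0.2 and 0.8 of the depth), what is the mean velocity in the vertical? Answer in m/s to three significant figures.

v̄ = (0.792 + 0.540) / 2 = 0.6660 m/s

0.666 m/s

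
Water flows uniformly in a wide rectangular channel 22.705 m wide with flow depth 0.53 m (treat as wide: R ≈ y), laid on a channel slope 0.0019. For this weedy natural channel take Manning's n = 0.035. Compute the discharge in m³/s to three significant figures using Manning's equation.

9.81 m³/s

A = b·y = 22.705 × 0.53 = 12.03 m²
Wide channel: R ≈ y = 0.53 m
Q = (1/n)·A·R^(2/3)·S^(1/2) = (1/0.035) × 12.03 × 0.5300^(2/3) × 0.0019^(1/2) = 9.815 m³/s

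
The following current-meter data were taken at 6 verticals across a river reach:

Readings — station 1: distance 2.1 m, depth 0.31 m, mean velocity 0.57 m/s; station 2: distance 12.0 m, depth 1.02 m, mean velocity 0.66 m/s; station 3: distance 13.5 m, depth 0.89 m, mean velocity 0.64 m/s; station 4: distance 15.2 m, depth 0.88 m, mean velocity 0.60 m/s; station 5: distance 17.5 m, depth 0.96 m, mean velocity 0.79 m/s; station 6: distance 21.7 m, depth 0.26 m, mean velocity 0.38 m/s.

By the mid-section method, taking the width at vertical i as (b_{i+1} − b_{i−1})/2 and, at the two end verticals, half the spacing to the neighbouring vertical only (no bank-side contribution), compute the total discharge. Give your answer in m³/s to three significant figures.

w_1 = (12.0 − 2.1)/2 = 4.95 m; q_1 = 0.57 × 0.31 × 4.95 = 0.8747 m³/s
w_2 = (13.5 − 2.1)/2 = 5.7 m; q_2 = 0.66 × 1.02 × 5.7 = 3.837 m³/s
w_3 = (15.2 − 12.0)/2 = 1.6 m; q_3 = 0.64 × 0.89 × 1.6 = 0.9114 m³/s
w_4 = (17.5 − 13.5)/2 = 2 m; q_4 = 0.60 × 0.88 × 2 = 1.056 m³/s
w_5 = (21.7 − 15.2)/2 = 3.25 m; q_5 = 0.79 × 0.96 × 3.25 = 2.465 m³/s
w_6 = (21.7 − 17.5)/2 = 2.1 m; q_6 = 0.38 × 0.26 × 2.1 = 0.2075 m³/s
Q = Σ qᵢ = 9.352 m³/s

9.35 m³/s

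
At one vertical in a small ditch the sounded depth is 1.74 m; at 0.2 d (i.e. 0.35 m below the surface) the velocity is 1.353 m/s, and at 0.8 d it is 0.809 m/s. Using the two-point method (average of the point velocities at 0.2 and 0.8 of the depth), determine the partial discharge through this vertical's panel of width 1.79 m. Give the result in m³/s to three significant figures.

v̄ = (1.353 + 0.809) / 2 = 1.081 m/s
q = v̄ × d × w = 1.081 × 1.74 × 1.79 = 3.367 m³/s

3.37 m³/s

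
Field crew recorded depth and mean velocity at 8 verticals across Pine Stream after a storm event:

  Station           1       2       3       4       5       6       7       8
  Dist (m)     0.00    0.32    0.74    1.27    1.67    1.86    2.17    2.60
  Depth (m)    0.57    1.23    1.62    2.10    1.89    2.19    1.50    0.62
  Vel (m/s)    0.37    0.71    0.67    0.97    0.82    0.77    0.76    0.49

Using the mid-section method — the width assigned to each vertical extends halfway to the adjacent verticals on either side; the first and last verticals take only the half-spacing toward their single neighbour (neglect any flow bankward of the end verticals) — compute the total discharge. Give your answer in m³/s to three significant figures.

w_1 = (0.32 − 0.00)/2 = 0.16 m; q_1 = 0.37 × 0.57 × 0.16 = 0.03374 m³/s
w_2 = (0.74 − 0.00)/2 = 0.37 m; q_2 = 0.71 × 1.23 × 0.37 = 0.3231 m³/s
w_3 = (1.27 − 0.32)/2 = 0.475 m; q_3 = 0.67 × 1.62 × 0.475 = 0.5156 m³/s
w_4 = (1.67 − 0.74)/2 = 0.465 m; q_4 = 0.97 × 2.10 × 0.465 = 0.9472 m³/s
w_5 = (1.86 − 1.27)/2 = 0.295 m; q_5 = 0.82 × 1.89 × 0.295 = 0.4572 m³/s
w_6 = (2.17 − 1.67)/2 = 0.25 m; q_6 = 0.77 × 2.19 × 0.25 = 0.4216 m³/s
w_7 = (2.60 − 1.86)/2 = 0.37 m; q_7 = 0.76 × 1.50 × 0.37 = 0.4218 m³/s
w_8 = (2.60 − 2.17)/2 = 0.215 m; q_8 = 0.49 × 0.62 × 0.215 = 0.06532 m³/s
Q = Σ qᵢ = 3.186 m³/s

3.19 m³/s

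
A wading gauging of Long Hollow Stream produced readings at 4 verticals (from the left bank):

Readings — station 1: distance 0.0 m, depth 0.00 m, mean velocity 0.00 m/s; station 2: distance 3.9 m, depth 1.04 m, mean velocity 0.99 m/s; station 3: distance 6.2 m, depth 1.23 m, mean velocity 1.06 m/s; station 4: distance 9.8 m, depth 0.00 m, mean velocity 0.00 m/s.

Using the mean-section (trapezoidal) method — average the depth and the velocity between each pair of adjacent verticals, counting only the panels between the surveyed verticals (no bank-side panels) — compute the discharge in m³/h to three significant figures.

Panel 1-2: Δb = 3.9 m, d̄ = (0.00+1.04)/2 = 0.52, v̄ = (0.00+0.99)/2 = 0.495 → q = 3.9×0.52×0.495 = 1.004 m³/s
Panel 2-3: Δb = 2.3 m, d̄ = (1.04+1.23)/2 = 1.135, v̄ = (0.99+1.06)/2 = 1.025 → q = 2.3×1.135×1.025 = 2.676 m³/s
Panel 3-4: Δb = 3.6 m, d̄ = (1.23+0.00)/2 = 0.615, v̄ = (1.06+0.00)/2 = 0.53 → q = 3.6×0.615×0.53 = 1.173 m³/s
Q = Σ q = 4.853 m³/s
= 4.853 × 3600 = 17470 m³/h

17500 m³/h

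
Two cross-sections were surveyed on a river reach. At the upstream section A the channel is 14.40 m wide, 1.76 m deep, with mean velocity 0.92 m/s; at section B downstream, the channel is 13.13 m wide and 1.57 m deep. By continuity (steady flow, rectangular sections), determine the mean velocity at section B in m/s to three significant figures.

1.13 m/s

Q = A₁V₁ = (14.40×1.76) × 0.92 = 23.32 m³/s
A₂ = 13.13 × 1.57 = 20.61 m²
V₂ = Q/A₂ = 23.32/20.61 = 1.131 m/s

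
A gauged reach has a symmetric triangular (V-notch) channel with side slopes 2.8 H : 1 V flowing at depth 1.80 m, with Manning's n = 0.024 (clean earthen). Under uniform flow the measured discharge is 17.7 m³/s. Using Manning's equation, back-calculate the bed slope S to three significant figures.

0.00273

A = z·y² = 2.8×1.80² = 9.072 m²
P = 2y√(1+z²) = 2×1.80×√(1+2.8²) = 10.70 m
R = A/P = 9.072/10.70 = 0.8476 m
S = (Q·n / (1·A·R^(2/3)))² = (17.7×0.024 / (1×9.072×0.8956))² = 0.002734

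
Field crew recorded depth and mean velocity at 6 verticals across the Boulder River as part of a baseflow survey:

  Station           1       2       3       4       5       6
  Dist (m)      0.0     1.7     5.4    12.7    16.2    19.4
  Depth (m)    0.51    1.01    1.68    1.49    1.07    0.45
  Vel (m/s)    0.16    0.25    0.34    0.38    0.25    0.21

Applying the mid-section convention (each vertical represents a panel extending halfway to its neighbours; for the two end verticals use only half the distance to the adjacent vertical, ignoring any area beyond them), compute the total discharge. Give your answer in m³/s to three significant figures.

w_1 = (1.7 − 0.0)/2 = 0.85 m; q_1 = 0.16 × 0.51 × 0.85 = 0.06936 m³/s
w_2 = (5.4 − 0.0)/2 = 2.7 m; q_2 = 0.25 × 1.01 × 2.7 = 0.6818 m³/s
w_3 = (12.7 − 1.7)/2 = 5.5 m; q_3 = 0.34 × 1.68 × 5.5 = 3.142 m³/s
w_4 = (16.2 − 5.4)/2 = 5.4 m; q_4 = 0.38 × 1.49 × 5.4 = 3.057 m³/s
w_5 = (19.4 − 12.7)/2 = 3.35 m; q_5 = 0.25 × 1.07 × 3.35 = 0.8961 m³/s
w_6 = (19.4 − 16.2)/2 = 1.6 m; q_6 = 0.21 × 0.45 × 1.6 = 0.1512 m³/s
Q = Σ qᵢ = 7.998 m³/s

8.00 m³/s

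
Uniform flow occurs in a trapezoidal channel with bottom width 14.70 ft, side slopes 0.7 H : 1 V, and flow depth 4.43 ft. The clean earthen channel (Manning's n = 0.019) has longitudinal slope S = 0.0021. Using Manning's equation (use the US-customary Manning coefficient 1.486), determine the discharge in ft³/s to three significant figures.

600 ft³/s

A = (b + z·y)·y = (14.70 + 0.7×4.43)×4.43 = 78.86 ft²
P = b + 2y√(1+z²) = 14.70 + 2×4.43×√(1+0.7²) = 25.52 ft
R = A/P = 78.86/25.52 = 3.091 ft
Q = (1.486/n)·A·R^(2/3)·S^(1/2) = (1.486/0.019) × 78.86 × 3.091^(2/3) × 0.0021^(1/2) = 599.7 ft³/s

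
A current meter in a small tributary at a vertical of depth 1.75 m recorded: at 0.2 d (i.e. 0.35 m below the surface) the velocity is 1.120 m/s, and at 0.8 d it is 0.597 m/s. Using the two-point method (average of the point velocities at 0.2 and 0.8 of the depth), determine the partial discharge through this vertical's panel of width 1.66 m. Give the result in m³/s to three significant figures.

2.49 m³/s

v̄ = (1.120 + 0.597) / 2 = 0.8585 m/s
q = v̄ × d × w = 0.8585 × 1.75 × 1.66 = 2.494 m³/s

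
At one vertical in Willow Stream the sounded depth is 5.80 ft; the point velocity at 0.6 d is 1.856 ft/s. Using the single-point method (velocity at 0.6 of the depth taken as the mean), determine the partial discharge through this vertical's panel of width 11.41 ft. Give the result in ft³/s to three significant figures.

123 ft³/s

v̄ = v₀.₆ = 1.856 ft/s
q = v̄ × d × w = 1.856 × 5.80 × 11.41 = 122.8 ft³/s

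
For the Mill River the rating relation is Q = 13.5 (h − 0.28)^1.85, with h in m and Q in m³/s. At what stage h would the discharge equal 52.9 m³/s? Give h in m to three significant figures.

h − h₀ = (Q/C)^(1/b) = (52.9/13.5)^(1/1.85) = 2.092 m
h = 0.28 + 2.092 = 2.372 m

2.37 m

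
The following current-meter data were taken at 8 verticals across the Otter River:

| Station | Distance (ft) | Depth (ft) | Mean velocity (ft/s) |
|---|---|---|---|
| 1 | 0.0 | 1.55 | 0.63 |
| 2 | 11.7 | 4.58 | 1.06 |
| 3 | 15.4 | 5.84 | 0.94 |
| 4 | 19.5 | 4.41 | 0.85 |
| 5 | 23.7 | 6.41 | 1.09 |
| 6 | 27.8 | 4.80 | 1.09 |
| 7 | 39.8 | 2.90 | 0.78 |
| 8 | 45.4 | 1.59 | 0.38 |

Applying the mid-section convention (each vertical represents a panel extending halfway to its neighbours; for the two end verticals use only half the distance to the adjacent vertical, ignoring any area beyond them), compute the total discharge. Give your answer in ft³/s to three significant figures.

w_1 = (11.7 − 0.0)/2 = 5.85 ft; q_1 = 0.63 × 1.55 × 5.85 = 5.713 ft³/s
w_2 = (15.4 − 0.0)/2 = 7.7 ft; q_2 = 1.06 × 4.58 × 7.7 = 37.38 ft³/s
w_3 = (19.5 − 11.7)/2 = 3.9 ft; q_3 = 0.94 × 5.84 × 3.9 = 21.41 ft³/s
w_4 = (23.7 − 15.4)/2 = 4.15 ft; q_4 = 0.85 × 4.41 × 4.15 = 15.56 ft³/s
w_5 = (27.8 − 19.5)/2 = 4.15 ft; q_5 = 1.09 × 6.41 × 4.15 = 29.00 ft³/s
w_6 = (39.8 − 23.7)/2 = 8.05 ft; q_6 = 1.09 × 4.80 × 8.05 = 42.12 ft³/s
w_7 = (45.4 − 27.8)/2 = 8.8 ft; q_7 = 0.78 × 2.90 × 8.8 = 19.91 ft³/s
w_8 = (45.4 − 39.8)/2 = 2.8 ft; q_8 = 0.38 × 1.59 × 2.8 = 1.692 ft³/s
Q = Σ qᵢ = 172.8 ft³/s

173 ft³/s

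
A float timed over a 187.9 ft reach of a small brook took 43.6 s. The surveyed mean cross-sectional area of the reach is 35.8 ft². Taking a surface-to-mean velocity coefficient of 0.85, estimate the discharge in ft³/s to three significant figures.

v_surface = L / t̄ = 187.9 / 43.6 = 4.310 ft/s
v_mean = 0.85 × 4.310 = 3.663 ft/s
Q = A × v_mean = 35.8 × 3.663 = 131.1 ft³/s

131 ft³/s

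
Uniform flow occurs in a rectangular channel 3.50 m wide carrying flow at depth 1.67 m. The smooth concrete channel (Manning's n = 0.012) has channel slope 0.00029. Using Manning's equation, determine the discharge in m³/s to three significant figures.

7.47 m³/s

A = b·y = 3.50 × 1.67 = 5.845 m²
P = b + 2y = 3.50 + 2×1.67 = 6.840 m
R = A/P = 5.845/6.840 = 0.8545 m
Q = (1/n)·A·R^(2/3)·S^(1/2) = (1/0.012) × 5.845 × 0.8545^(2/3) × 0.00029^(1/2) = 7.469 m³/s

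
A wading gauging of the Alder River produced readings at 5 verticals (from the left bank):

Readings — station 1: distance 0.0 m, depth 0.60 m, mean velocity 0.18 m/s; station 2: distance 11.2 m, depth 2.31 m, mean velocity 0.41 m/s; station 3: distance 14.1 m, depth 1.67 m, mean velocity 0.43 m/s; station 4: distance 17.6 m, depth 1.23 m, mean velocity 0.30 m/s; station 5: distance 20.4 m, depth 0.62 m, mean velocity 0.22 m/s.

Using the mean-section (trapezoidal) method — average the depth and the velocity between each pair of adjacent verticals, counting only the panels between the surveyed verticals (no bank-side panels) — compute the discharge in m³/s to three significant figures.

9.76 m³/s

Panel 1-2: Δb = 11.2 m, d̄ = (0.60+2.31)/2 = 1.455, v̄ = (0.18+0.41)/2 = 0.295 → q = 11.2×1.455×0.295 = 4.807 m³/s
Panel 2-3: Δb = 2.9 m, d̄ = (2.31+1.67)/2 = 1.99, v̄ = (0.41+0.43)/2 = 0.42 → q = 2.9×1.99×0.42 = 2.424 m³/s
Panel 3-4: Δb = 3.5 m, d̄ = (1.67+1.23)/2 = 1.45, v̄ = (0.43+0.30)/2 = 0.365 → q = 3.5×1.45×0.365 = 1.852 m³/s
Panel 4-5: Δb = 2.8 m, d̄ = (1.23+0.62)/2 = 0.925, v̄ = (0.30+0.22)/2 = 0.26 → q = 2.8×0.925×0.26 = 0.6734 m³/s
Q = Σ q = 9.757 m³/s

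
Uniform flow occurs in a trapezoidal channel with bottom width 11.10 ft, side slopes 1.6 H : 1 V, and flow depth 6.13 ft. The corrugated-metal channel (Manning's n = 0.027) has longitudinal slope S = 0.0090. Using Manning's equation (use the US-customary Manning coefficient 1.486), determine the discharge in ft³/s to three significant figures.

1610 ft³/s

A = (b + z·y)·y = (11.10 + 1.6×6.13)×6.13 = 128.2 ft²
P = b + 2y√(1+z²) = 11.10 + 2×6.13×√(1+1.6²) = 34.23 ft
R = A/P = 128.2/34.23 = 3.744 ft
Q = (1.486/n)·A·R^(2/3)·S^(1/2) = (1.486/0.027) × 128.2 × 3.744^(2/3) × 0.0090^(1/2) = 1614 ft³/s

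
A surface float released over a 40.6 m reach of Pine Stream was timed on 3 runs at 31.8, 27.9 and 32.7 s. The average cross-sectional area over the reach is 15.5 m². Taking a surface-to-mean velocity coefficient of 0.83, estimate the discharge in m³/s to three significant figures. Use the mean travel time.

t̄ = (31.8 + 27.9 + 32.7) / 3 = 30.8 s
v_surface = L / t̄ = 40.6 / 30.8 = 1.318 m/s
v_mean = 0.83 × 1.318 = 1.094 m/s
Q = A × v_mean = 15.5 × 1.094 = 16.96 m³/s

17.0 m³/s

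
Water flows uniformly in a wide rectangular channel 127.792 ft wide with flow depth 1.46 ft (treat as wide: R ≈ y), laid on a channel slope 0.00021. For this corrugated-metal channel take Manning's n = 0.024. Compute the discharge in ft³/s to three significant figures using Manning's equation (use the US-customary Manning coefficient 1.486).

215 ft³/s

A = b·y = 127.792 × 1.46 = 186.6 ft²
Wide channel: R ≈ y = 1.46 ft
Q = (1.486/n)·A·R^(2/3)·S^(1/2) = (1.486/0.024) × 186.6 × 1.460^(2/3) × 0.00021^(1/2) = 215.4 ft³/s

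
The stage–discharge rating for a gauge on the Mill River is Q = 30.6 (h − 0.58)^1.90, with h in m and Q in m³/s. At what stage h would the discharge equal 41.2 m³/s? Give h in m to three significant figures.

h − h₀ = (Q/C)^(1/b) = (41.2/30.6)^(1/1.90) = 1.169 m
h = 0.58 + 1.169 = 1.749 m

1.75 m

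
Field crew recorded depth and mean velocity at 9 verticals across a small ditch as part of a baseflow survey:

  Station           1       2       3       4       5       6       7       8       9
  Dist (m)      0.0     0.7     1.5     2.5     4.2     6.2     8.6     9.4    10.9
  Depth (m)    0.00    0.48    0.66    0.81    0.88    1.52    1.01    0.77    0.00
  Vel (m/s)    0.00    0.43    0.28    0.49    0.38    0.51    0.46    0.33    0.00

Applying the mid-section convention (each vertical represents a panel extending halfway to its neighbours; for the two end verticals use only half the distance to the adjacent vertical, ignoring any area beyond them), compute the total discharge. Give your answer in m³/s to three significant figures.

4.22 m³/s

w_2 = (1.5 − 0.0)/2 = 0.75 m; q_2 = 0.43 × 0.48 × 0.75 = 0.1548 m³/s
w_3 = (2.5 − 0.7)/2 = 0.9 m; q_3 = 0.28 × 0.66 × 0.9 = 0.1663 m³/s
w_4 = (4.2 − 1.5)/2 = 1.35 m; q_4 = 0.49 × 0.81 × 1.35 = 0.5358 m³/s
w_5 = (6.2 − 2.5)/2 = 1.85 m; q_5 = 0.38 × 0.88 × 1.85 = 0.6186 m³/s
w_6 = (8.6 − 4.2)/2 = 2.2 m; q_6 = 0.51 × 1.52 × 2.2 = 1.705 m³/s
w_7 = (9.4 − 6.2)/2 = 1.6 m; q_7 = 0.46 × 1.01 × 1.6 = 0.7434 m³/s
w_8 = (10.9 − 8.6)/2 = 1.15 m; q_8 = 0.33 × 0.77 × 1.15 = 0.2922 m³/s
Stations 1, 9 contribute zero (depth or velocity is 0).
Q = Σ qᵢ = 4.217 m³/s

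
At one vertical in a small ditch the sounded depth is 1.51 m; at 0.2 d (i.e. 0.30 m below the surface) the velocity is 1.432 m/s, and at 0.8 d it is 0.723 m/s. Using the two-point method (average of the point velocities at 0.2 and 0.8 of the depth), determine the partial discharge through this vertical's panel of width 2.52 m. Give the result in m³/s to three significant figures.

v̄ = (1.432 + 0.723) / 2 = 1.078 m/s
q = v̄ × d × w = 1.078 × 1.51 × 2.52 = 4.100 m³/s

4.10 m³/s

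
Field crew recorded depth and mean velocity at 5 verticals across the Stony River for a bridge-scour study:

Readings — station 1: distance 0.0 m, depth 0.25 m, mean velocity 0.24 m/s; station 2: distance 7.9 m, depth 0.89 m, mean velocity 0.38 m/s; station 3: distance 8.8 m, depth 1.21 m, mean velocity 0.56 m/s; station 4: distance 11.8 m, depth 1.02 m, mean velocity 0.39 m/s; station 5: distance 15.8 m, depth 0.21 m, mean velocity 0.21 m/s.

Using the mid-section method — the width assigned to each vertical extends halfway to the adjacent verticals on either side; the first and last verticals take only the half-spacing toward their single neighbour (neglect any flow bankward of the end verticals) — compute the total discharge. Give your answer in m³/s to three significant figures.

4.53 m³/s

w_1 = (7.9 − 0.0)/2 = 3.95 m; q_1 = 0.24 × 0.25 × 3.95 = 0.2370 m³/s
w_2 = (8.8 − 0.0)/2 = 4.4 m; q_2 = 0.38 × 0.89 × 4.4 = 1.488 m³/s
w_3 = (11.8 − 7.9)/2 = 1.95 m; q_3 = 0.56 × 1.21 × 1.95 = 1.321 m³/s
w_4 = (15.8 − 8.8)/2 = 3.5 m; q_4 = 0.39 × 1.02 × 3.5 = 1.392 m³/s
w_5 = (15.8 − 11.8)/2 = 2 m; q_5 = 0.21 × 0.21 × 2 = 0.08820 m³/s
Q = Σ qᵢ = 4.527 m³/s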